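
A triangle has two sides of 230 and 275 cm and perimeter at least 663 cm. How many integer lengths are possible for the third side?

347

Triangle inequality: 45 < x < 505. Perimeter ≥ 663 gives x ≥ 663 − 230 − 275 = 158.
So 158 ≤ x < 505; integers 158 through 504: 347 values.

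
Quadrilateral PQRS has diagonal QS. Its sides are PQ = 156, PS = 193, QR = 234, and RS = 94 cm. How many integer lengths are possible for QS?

187

From triangle PQS: 37 < QS < 349.
From triangle RQS: 140 < QS < 328.
Intersection: 140 < QS < 328, so integers 141 through 327: 187 values.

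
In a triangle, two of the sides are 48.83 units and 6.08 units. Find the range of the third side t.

42.75 < t < 54.91

By the triangle inequality, t must be less than 48.83 + 6.08 = 54.91 and greater than |48.83 − 6.08| = 42.75.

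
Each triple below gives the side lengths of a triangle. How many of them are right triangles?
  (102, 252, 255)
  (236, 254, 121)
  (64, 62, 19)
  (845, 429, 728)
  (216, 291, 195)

2

(102,252,255): 102²+252² = 73908 > 65025 = 255² → acute
(236,254,121): 121²+236² = 70337 > 64516 = 254² → acute
(64,62,19): 19²+62² = 4205 > 4096 = 64² → acute
(845,429,728): 429²+728² = 714025 = 845² → right
(216,291,195): 195²+216² = 84681 = 291² → right
2 of the 5 are right.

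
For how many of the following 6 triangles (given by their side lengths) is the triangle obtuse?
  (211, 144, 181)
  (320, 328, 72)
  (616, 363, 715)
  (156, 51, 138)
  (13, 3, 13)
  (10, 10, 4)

(211,144,181): 144²+181² = 53497 > 44521 = 211² → acute
(320,328,72): 72²+320² = 107584 = 328² → right
(616,363,715): 363²+616² = 511225 = 715² → right
(156,51,138): 51²+138² = 21645 < 24336 = 156² → obtuse
(13,3,13): 3²+13² = 178 > 169 = 13² → acute
(10,10,4): 4²+10² = 116 > 100 = 10² → acute
1 of the 6 is obtuse.

1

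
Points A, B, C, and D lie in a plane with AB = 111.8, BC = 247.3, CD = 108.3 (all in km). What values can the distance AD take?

27.2 ≤ AD ≤ 467.4 km

The maximum is all hops collinear in one direction: 111.8 + 247.3 + 108.3 = 467.4.
The longest hop is 247.3; the others sum to 220.1. Folding the others back against it leaves at least 247.3 − 220.1 = 27.2.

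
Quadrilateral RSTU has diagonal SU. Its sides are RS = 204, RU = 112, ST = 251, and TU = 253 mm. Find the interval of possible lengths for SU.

92 < SU < 316

From triangle RSU: |204 − 112| < SU < 204 + 112, i.e. 92 < SU < 316.
From triangle TSU: 2 < SU < 504.
Both must hold, so SU lies in the intersection.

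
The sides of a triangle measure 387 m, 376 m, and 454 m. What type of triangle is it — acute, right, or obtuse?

acute

Compare the square of the longest side to the sum of squares of the other two: 376² + 387² = 291145 > 206116 = 454².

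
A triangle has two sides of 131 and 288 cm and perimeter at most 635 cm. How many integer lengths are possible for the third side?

59

Triangle inequality: 157 < x < 419. Perimeter ≤ 635 gives x ≤ 635 − 131 − 288 = 216.
So 157 < x ≤ 216; integers 158 through 216: 59 values.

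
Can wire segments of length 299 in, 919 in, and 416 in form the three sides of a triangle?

The longest side is 919, but the other two sum to only 715.
715 < 919, so the triangle inequality fails.

No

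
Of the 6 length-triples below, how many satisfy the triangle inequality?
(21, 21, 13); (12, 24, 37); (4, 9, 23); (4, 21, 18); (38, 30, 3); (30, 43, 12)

2

(13,21,21): 13+21 > 21 → valid
(12,24,37): 12+24 ≤ 37 → not valid
(4,9,23): 4+9 ≤ 23 → not valid
(4,18,21): 4+18 > 21 → valid
(3,30,38): 3+30 ≤ 38 → not valid
(12,30,43): 12+30 ≤ 43 → not valid
2 of the 6 triples form a triangle.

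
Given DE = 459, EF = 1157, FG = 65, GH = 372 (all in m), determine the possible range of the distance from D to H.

The maximum is all hops collinear in one direction: 459 + 1157 + 65 + 372 = 2053.
The longest hop is 1157; the others sum to 896. Folding the others back against it leaves at least 1157 − 896 = 261.

261 ≤ DH ≤ 2053 m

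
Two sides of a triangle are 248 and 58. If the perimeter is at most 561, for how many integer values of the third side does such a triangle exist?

65

Triangle inequality: 190 < x < 306. Perimeter ≤ 561 gives x ≤ 561 − 248 − 58 = 255.
So 190 < x ≤ 255; integers 191 through 255: 65 values.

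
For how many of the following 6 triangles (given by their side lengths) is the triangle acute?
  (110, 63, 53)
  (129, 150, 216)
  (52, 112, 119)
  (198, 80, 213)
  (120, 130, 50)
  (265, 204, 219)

3

(110,63,53): 53²+63² = 6778 < 12100 = 110² → obtuse
(129,150,216): 129²+150² = 39141 < 46656 = 216² → obtuse
(52,112,119): 52²+112² = 15248 > 14161 = 119² → acute
(198,80,213): 80²+198² = 45604 > 45369 = 213² → acute
(120,130,50): 50²+120² = 16900 = 130² → right
(265,204,219): 204²+219² = 89577 > 70225 = 265² → acute
3 of the 6 are acute.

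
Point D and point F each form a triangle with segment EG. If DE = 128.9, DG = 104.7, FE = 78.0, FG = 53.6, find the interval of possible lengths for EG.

24.4 < EG < 131.6

From triangle DEG: |128.9 − 104.7| < EG < 128.9 + 104.7, i.e. 24.2 < EG < 233.6.
From triangle FEG: 24.4 < EG < 131.6.
Both must hold, so EG lies in the intersection.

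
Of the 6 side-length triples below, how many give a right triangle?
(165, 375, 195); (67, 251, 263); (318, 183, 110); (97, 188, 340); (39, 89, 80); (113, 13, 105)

1

(165,375,195): 165+195 ≤ 375, not a triangle
(67,251,263): 67²+251² = 67490 < 69169 = 263² → obtuse
(318,183,110): 110+183 ≤ 318, not a triangle
(97,188,340): 97+188 ≤ 340, not a triangle
(39,89,80): 39²+80² = 7921 = 89² → right
(113,13,105): 13²+105² = 11194 < 12769 = 113² → obtuse
1 of the 6 is right.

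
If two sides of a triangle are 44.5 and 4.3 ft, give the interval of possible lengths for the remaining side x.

By the triangle inequality, x must be less than 44.5 + 4.3 = 48.8 and greater than |44.5 − 4.3| = 40.2.

40.2 < x < 48.8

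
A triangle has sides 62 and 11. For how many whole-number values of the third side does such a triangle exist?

21

The third side lies in the open interval (51, 73).
Integers from 52 to 72 inclusive: 72 − 52 + 1 = 21.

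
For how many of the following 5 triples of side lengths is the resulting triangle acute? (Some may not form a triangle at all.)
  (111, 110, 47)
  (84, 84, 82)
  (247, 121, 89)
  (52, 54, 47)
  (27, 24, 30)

4

(111,110,47): 47²+110² = 14309 > 12321 = 111² → acute
(84,84,82): 82²+84² = 13780 > 7056 = 84² → acute
(247,121,89): 89+121 ≤ 247, not a triangle
(52,54,47): 47²+52² = 4913 > 2916 = 54² → acute
(27,24,30): 24²+27² = 1305 > 900 = 30² → acute
4 of the 5 are acute.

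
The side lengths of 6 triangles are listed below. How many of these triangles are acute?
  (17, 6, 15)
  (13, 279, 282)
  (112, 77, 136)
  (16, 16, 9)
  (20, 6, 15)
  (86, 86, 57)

2

(17,6,15): 6²+15² = 261 < 289 = 17² → obtuse
(13,279,282): 13²+279² = 78010 < 79524 = 282² → obtuse
(112,77,136): 77²+112² = 18473 < 18496 = 136² → obtuse
(16,16,9): 9²+16² = 337 > 256 = 16² → acute
(20,6,15): 6²+15² = 261 < 400 = 20² → obtuse
(86,86,57): 57²+86² = 10645 > 7396 = 86² → acute
2 of the 6 are acute.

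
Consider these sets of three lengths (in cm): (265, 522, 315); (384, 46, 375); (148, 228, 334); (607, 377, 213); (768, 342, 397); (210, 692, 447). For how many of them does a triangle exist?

3

(265,315,522): 265+315 > 522 → valid
(46,375,384): 46+375 > 384 → valid
(148,228,334): 148+228 > 334 → valid
(213,377,607): 213+377 ≤ 607 → not valid
(342,397,768): 342+397 ≤ 768 → not valid
(210,447,692): 210+447 ≤ 692 → not valid
3 of the 6 triples form a triangle.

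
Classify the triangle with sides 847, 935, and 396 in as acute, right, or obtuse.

Compare the square of the longest side to the sum of squares of the other two: 396² + 847² = 874225 = 935².

right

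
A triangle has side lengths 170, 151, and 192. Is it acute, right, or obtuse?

Compare the square of the longest side to the sum of squares of the other two: 151² + 170² = 51701 > 36864 = 192².

acute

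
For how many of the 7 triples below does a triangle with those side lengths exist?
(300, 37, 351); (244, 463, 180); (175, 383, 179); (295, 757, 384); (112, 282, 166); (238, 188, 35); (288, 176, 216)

(37,300,351): 37+300 ≤ 351 → not valid
(180,244,463): 180+244 ≤ 463 → not valid
(175,179,383): 175+179 ≤ 383 → not valid
(295,384,757): 295+384 ≤ 757 → not valid
(112,166,282): 112+166 ≤ 282 → not valid
(35,188,238): 35+188 ≤ 238 → not valid
(176,216,288): 176+216 > 288 → valid
1 of the 7 triples forms a triangle.

1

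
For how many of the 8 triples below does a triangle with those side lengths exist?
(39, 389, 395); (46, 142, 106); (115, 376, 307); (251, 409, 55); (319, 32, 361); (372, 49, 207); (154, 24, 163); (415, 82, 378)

(39,389,395): 39+389 > 395 → valid
(46,106,142): 46+106 > 142 → valid
(115,307,376): 115+307 > 376 → valid
(55,251,409): 55+251 ≤ 409 → not valid
(32,319,361): 32+319 ≤ 361 → not valid
(49,207,372): 49+207 ≤ 372 → not valid
(24,154,163): 24+154 > 163 → valid
(82,378,415): 82+378 > 415 → valid
5 of the 8 triples form a triangle.

5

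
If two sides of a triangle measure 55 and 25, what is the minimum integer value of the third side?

The third side must be strictly greater than |55 − 25| = 30.
The smallest integer above 30 is 31.

31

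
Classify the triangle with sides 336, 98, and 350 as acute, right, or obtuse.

Compare the square of the longest side to the sum of squares of the other two: 98² + 336² = 122500 = 350².

right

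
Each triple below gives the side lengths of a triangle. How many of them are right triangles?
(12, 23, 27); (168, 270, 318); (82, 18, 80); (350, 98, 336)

3

(12,23,27): 12²+23² = 673 < 729 = 27² → obtuse
(168,270,318): 168²+270² = 101124 = 318² → right
(82,18,80): 18²+80² = 6724 = 82² → right
(350,98,336): 98²+336² = 122500 = 350² → right
3 of the 4 are right.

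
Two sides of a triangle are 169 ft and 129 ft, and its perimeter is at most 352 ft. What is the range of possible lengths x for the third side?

40 < x ≤ 54

Triangle inequality alone gives 40 < x < 298.
The perimeter condition gives x ≤ 352 − 169 − 129 = 54.
Intersecting the two: 40 < x ≤ 54.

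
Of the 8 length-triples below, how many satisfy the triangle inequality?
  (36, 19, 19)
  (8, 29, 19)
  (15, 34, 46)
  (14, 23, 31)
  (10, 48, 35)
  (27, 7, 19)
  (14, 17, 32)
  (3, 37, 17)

(19,19,36): 19+19 > 36 → valid
(8,19,29): 8+19 ≤ 29 → not valid
(15,34,46): 15+34 > 46 → valid
(14,23,31): 14+23 > 31 → valid
(10,35,48): 10+35 ≤ 48 → not valid
(7,19,27): 7+19 ≤ 27 → not valid
(14,17,32): 14+17 ≤ 32 → not valid
(3,17,37): 3+17 ≤ 37 → not valid
3 of the 8 triples form a triangle.

3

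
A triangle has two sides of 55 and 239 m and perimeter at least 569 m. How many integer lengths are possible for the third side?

Triangle inequality: 184 < x < 294. Perimeter ≥ 569 gives x ≥ 569 − 55 − 239 = 275.
So 275 ≤ x < 294; integers 275 through 293: 19 values.

19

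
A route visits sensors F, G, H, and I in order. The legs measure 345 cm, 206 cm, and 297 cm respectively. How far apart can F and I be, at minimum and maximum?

The maximum is all hops collinear in one direction: 345 + 206 + 297 = 848.
The longest hop is 345; the others sum to 503. Since 345 ≤ 503, the path can fold back on itself completely, so the minimum distance is 0.

0 ≤ FI ≤ 848 cm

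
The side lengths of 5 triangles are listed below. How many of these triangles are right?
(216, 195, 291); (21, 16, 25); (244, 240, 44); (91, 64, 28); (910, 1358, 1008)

(216,195,291): 195²+216² = 84681 = 291² → right
(21,16,25): 16²+21² = 697 > 625 = 25² → acute
(244,240,44): 44²+240² = 59536 = 244² → right
(91,64,28): 28²+64² = 4880 < 8281 = 91² → obtuse
(910,1358,1008): 910²+1008² = 1844164 = 1358² → right
3 of the 5 are right.

3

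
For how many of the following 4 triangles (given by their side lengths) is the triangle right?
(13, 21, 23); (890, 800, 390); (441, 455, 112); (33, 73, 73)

(13,21,23): 13²+21² = 610 > 529 = 23² → acute
(890,800,390): 390²+800² = 792100 = 890² → right
(441,455,112): 112²+441² = 207025 = 455² → right
(33,73,73): 33²+73² = 6418 > 5329 = 73² → acute
2 of the 4 are right.

2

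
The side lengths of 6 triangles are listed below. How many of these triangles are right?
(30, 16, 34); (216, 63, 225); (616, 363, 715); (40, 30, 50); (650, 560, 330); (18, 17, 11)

5

(30,16,34): 16²+30² = 1156 = 34² → right
(216,63,225): 63²+216² = 50625 = 225² → right
(616,363,715): 363²+616² = 511225 = 715² → right
(40,30,50): 30²+40² = 2500 = 50² → right
(650,560,330): 330²+560² = 422500 = 650² → right
(18,17,11): 11²+17² = 410 > 324 = 18² → acute
5 of the 6 are right.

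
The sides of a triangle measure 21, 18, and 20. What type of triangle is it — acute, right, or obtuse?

acute

Compare the square of the longest side to the sum of squares of the other two: 18² + 20² = 724 > 441 = 21².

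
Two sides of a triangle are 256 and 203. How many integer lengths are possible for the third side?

The third side lies in the open interval (53, 459).
Integers from 54 to 458 inclusive: 458 − 54 + 1 = 405.

405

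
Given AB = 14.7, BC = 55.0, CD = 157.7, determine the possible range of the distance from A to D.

88.0 ≤ AD ≤ 227.4

The maximum is all hops collinear in one direction: 14.7 + 55.0 + 157.7 = 227.4.
The longest hop is 157.7; the others sum to 69.7. Folding the others back against it leaves at least 157.7 − 69.7 = 88.0.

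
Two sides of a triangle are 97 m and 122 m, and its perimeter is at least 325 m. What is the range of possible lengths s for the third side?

Triangle inequality alone gives 25 < s < 219.
The perimeter condition gives s ≥ 325 − 97 − 122 = 106.
Intersecting the two: 106 ≤ s < 219.

106 ≤ s < 219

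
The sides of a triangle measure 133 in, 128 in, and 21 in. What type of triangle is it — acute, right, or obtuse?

obtuse

Compare the square of the longest side to the sum of squares of the other two: 21² + 128² = 16825 < 17689 = 133².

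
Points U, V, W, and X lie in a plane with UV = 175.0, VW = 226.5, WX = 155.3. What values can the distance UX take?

The maximum is all hops collinear in one direction: 175.0 + 226.5 + 155.3 = 556.8.
The longest hop is 226.5; the others sum to 330.3. Since 226.5 ≤ 330.3, the path can fold back on itself completely, so the minimum distance is 0.

0 ≤ UX ≤ 556.8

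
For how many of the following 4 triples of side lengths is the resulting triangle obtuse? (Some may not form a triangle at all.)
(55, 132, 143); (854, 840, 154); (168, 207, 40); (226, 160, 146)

(55,132,143): 55²+132² = 20449 = 143² → right
(854,840,154): 154²+840² = 729316 = 854² → right
(168,207,40): 40²+168² = 29824 < 42849 = 207² → obtuse
(226,160,146): 146²+160² = 46916 < 51076 = 226² → obtuse
2 of the 4 are obtuse.

2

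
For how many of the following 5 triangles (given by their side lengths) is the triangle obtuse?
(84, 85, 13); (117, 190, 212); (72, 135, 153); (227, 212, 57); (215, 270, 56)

(84,85,13): 13²+84² = 7225 = 85² → right
(117,190,212): 117²+190² = 49789 > 44944 = 212² → acute
(72,135,153): 72²+135² = 23409 = 153² → right
(227,212,57): 57²+212² = 48193 < 51529 = 227² → obtuse
(215,270,56): 56²+215² = 49361 < 72900 = 270² → obtuse
2 of the 5 are obtuse.

2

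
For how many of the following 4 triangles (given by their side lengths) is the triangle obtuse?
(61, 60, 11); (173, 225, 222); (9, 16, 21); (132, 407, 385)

(61,60,11): 11²+60² = 3721 = 61² → right
(173,225,222): 173²+222² = 79213 > 50625 = 225² → acute
(9,16,21): 9²+16² = 337 < 441 = 21² → obtuse
(132,407,385): 132²+385² = 165649 = 407² → right
1 of the 4 is obtuse.

1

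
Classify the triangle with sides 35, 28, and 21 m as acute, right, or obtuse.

Compare the square of the longest side to the sum of squares of the other two: 21² + 28² = 1225 = 35².

right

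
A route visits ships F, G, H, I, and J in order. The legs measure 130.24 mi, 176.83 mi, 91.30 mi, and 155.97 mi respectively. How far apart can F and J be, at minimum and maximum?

0 ≤ FJ ≤ 554.34 mi

The maximum is all hops collinear in one direction: 130.24 + 176.83 + 91.30 + 155.97 = 554.34.
The longest hop is 176.83; the others sum to 377.51. Since 176.83 ≤ 377.51, the path can fold back on itself completely, so the minimum distance is 0.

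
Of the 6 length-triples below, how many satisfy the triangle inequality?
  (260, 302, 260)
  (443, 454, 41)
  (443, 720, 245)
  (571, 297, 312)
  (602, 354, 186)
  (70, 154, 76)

(260,260,302): 260+260 > 302 → valid
(41,443,454): 41+443 > 454 → valid
(245,443,720): 245+443 ≤ 720 → not valid
(297,312,571): 297+312 > 571 → valid
(186,354,602): 186+354 ≤ 602 → not valid
(70,76,154): 70+76 ≤ 154 → not valid
3 of the 6 triples form a triangle.

3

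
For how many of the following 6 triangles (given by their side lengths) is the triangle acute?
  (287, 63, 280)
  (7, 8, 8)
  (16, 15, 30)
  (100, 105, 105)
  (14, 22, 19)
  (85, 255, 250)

(287,63,280): 63²+280² = 82369 = 287² → right
(7,8,8): 7²+8² = 113 > 64 = 8² → acute
(16,15,30): 15²+16² = 481 < 900 = 30² → obtuse
(100,105,105): 100²+105² = 21025 > 11025 = 105² → acute
(14,22,19): 14²+19² = 557 > 484 = 22² → acute
(85,255,250): 85²+250² = 69725 > 65025 = 255² → acute
4 of the 6 are acute.

4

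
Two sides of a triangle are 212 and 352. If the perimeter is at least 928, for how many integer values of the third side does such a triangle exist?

Triangle inequality: 140 < x < 564. Perimeter ≥ 928 gives x ≥ 928 − 212 − 352 = 364.
So 364 ≤ x < 564; integers 364 through 563: 200 values.

200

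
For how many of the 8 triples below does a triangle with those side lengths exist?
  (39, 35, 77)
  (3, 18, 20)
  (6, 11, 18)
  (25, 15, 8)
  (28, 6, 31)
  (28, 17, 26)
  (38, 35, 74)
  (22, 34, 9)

(35,39,77): 35+39 ≤ 77 → not valid
(3,18,20): 3+18 > 20 → valid
(6,11,18): 6+11 ≤ 18 → not valid
(8,15,25): 8+15 ≤ 25 → not valid
(6,28,31): 6+28 > 31 → valid
(17,26,28): 17+26 > 28 → valid
(35,38,74): 35+38 ≤ 74 → not valid
(9,22,34): 9+22 ≤ 34 → not valid
3 of the 8 triples form a triangle.

3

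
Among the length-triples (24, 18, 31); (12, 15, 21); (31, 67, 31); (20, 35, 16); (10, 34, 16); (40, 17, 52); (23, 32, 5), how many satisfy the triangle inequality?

4

(18,24,31): 18+24 > 31 → valid
(12,15,21): 12+15 > 21 → valid
(31,31,67): 31+31 ≤ 67 → not valid
(16,20,35): 16+20 > 35 → valid
(10,16,34): 10+16 ≤ 34 → not valid
(17,40,52): 17+40 > 52 → valid
(5,23,32): 5+23 ≤ 32 → not valid
4 of the 7 triples form a triangle.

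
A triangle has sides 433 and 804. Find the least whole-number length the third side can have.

372

The third side must be strictly greater than |433 − 804| = 371.
The smallest integer above 371 is 372.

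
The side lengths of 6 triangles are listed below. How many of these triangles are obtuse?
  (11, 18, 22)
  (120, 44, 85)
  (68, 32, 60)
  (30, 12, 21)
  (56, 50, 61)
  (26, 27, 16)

3

(11,18,22): 11²+18² = 445 < 484 = 22² → obtuse
(120,44,85): 44²+85² = 9161 < 14400 = 120² → obtuse
(68,32,60): 32²+60² = 4624 = 68² → right
(30,12,21): 12²+21² = 585 < 900 = 30² → obtuse
(56,50,61): 50²+56² = 5636 > 3721 = 61² → acute
(26,27,16): 16²+26² = 932 > 729 = 27² → acute
3 of the 6 are obtuse.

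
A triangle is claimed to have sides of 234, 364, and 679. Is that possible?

No

The longest side is 679, but the other two sum to only 598.
598 < 679, so the triangle inequality fails.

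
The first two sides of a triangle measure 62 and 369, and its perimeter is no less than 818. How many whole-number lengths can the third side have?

Triangle inequality: 307 < x < 431. Perimeter ≥ 818 gives x ≥ 818 − 62 − 369 = 387.
So 387 ≤ x < 431; integers 387 through 430: 44 values.

44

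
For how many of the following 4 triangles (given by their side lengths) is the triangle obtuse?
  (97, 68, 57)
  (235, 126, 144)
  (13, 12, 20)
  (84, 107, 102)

3

(97,68,57): 57²+68² = 7873 < 9409 = 97² → obtuse
(235,126,144): 126²+144² = 36612 < 55225 = 235² → obtuse
(13,12,20): 12²+13² = 313 < 400 = 20² → obtuse
(84,107,102): 84²+102² = 17460 > 11449 = 107² → acute
3 of the 4 are obtuse.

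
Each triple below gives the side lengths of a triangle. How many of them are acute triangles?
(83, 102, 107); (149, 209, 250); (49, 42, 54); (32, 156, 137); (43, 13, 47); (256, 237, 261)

(83,102,107): 83²+102² = 17293 > 11449 = 107² → acute
(149,209,250): 149²+209² = 65882 > 62500 = 250² → acute
(49,42,54): 42²+49² = 4165 > 2916 = 54² → acute
(32,156,137): 32²+137² = 19793 < 24336 = 156² → obtuse
(43,13,47): 13²+43² = 2018 < 2209 = 47² → obtuse
(256,237,261): 237²+256² = 121705 > 68121 = 261² → acute
4 of the 6 are acute.

4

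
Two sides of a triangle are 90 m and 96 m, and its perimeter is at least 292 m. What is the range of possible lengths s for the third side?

Triangle inequality alone gives 6 < s < 186.
The perimeter condition gives s ≥ 292 − 90 − 96 = 106.
Intersecting the two: 106 ≤ s < 186.

106 ≤ s < 186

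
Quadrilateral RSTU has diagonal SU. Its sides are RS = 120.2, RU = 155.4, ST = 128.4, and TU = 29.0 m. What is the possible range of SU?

99.4 < SU < 157.4

From triangle RSU: |120.2 − 155.4| < SU < 120.2 + 155.4, i.e. 35.2 < SU < 275.6.
From triangle TSU: 99.4 < SU < 157.4.
Both must hold, so SU lies in the intersection.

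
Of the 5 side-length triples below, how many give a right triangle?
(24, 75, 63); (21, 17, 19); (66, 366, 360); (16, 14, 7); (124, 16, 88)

1

(24,75,63): 24²+63² = 4545 < 5625 = 75² → obtuse
(21,17,19): 17²+19² = 650 > 441 = 21² → acute
(66,366,360): 66²+360² = 133956 = 366² → right
(16,14,7): 7²+14² = 245 < 256 = 16² → obtuse
(124,16,88): 16+88 ≤ 124, not a triangle
1 of the 5 is right.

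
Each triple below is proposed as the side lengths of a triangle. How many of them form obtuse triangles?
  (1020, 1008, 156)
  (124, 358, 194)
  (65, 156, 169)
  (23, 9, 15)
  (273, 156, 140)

(1020,1008,156): 156²+1008² = 1040400 = 1020² → right
(124,358,194): 124+194 ≤ 358, not a triangle
(65,156,169): 65²+156² = 28561 = 169² → right
(23,9,15): 9²+15² = 306 < 529 = 23² → obtuse
(273,156,140): 140²+156² = 43936 < 74529 = 273² → obtuse
2 of the 5 are obtuse.

2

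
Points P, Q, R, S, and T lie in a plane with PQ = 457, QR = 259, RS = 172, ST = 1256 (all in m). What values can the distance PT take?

The maximum is all hops collinear in one direction: 457 + 259 + 172 + 1256 = 2144.
The longest hop is 1256; the others sum to 888. Folding the others back against it leaves at least 1256 − 888 = 368.

368 ≤ PT ≤ 2144 m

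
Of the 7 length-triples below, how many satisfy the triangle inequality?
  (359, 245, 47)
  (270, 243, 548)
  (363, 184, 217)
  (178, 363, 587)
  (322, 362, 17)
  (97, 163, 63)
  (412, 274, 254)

(47,245,359): 47+245 ≤ 359 → not valid
(243,270,548): 243+270 ≤ 548 → not valid
(184,217,363): 184+217 > 363 → valid
(178,363,587): 178+363 ≤ 587 → not valid
(17,322,362): 17+322 ≤ 362 → not valid
(63,97,163): 63+97 ≤ 163 → not valid
(254,274,412): 254+274 > 412 → valid
2 of the 7 triples form a triangle.

2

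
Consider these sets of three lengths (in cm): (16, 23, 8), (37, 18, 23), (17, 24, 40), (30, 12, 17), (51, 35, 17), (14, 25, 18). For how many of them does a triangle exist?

5

(8,16,23): 8+16 > 23 → valid
(18,23,37): 18+23 > 37 → valid
(17,24,40): 17+24 > 40 → valid
(12,17,30): 12+17 ≤ 30 → not valid
(17,35,51): 17+35 > 51 → valid
(14,18,25): 14+18 > 25 → valid
5 of the 6 triples form a triangle.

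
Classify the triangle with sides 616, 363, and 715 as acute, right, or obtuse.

right

Compare the square of the longest side to the sum of squares of the other two: 363² + 616² = 511225 = 715².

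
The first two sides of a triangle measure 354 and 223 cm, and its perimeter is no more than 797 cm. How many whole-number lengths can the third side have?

Triangle inequality: 131 < x < 577. Perimeter ≤ 797 gives x ≤ 797 − 354 − 223 = 220.
So 131 < x ≤ 220; integers 132 through 220: 89 values.

89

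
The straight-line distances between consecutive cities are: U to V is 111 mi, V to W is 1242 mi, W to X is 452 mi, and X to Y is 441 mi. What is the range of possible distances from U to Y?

The maximum is all hops collinear in one direction: 111 + 1242 + 452 + 441 = 2246.
The longest hop is 1242; the others sum to 1004. Folding the others back against it leaves at least 1242 − 1004 = 238.

238 ≤ UY ≤ 2246 mi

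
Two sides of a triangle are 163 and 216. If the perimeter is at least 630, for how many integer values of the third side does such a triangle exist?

Triangle inequality: 53 < x < 379. Perimeter ≥ 630 gives x ≥ 630 − 163 − 216 = 251.
So 251 ≤ x < 379; integers 251 through 378: 128 values.

128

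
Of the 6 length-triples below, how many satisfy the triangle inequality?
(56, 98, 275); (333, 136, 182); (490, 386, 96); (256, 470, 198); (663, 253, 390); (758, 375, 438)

(56,98,275): 56+98 ≤ 275 → not valid
(136,182,333): 136+182 ≤ 333 → not valid
(96,386,490): 96+386 ≤ 490 → not valid
(198,256,470): 198+256 ≤ 470 → not valid
(253,390,663): 253+390 ≤ 663 → not valid
(375,438,758): 375+438 > 758 → valid
1 of the 6 triples forms a triangle.

1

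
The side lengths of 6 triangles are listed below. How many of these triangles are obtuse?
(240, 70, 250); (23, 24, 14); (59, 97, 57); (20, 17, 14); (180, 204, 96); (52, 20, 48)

1

(240,70,250): 70²+240² = 62500 = 250² → right
(23,24,14): 14²+23² = 725 > 576 = 24² → acute
(59,97,57): 57²+59² = 6730 < 9409 = 97² → obtuse
(20,17,14): 14²+17² = 485 > 400 = 20² → acute
(180,204,96): 96²+180² = 41616 = 204² → right
(52,20,48): 20²+48² = 2704 = 52² → right
1 of the 6 is obtuse.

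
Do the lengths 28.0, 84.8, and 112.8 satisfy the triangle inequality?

No

The two shorter sides sum to 112.8, exactly equal to the longest side 112.8.
That gives only a degenerate (flat) triangle — the inequality must be strict.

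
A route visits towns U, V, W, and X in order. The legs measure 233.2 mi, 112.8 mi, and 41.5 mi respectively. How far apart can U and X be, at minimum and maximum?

The maximum is all hops collinear in one direction: 233.2 + 112.8 + 41.5 = 387.5.
The longest hop is 233.2; the others sum to 154.3. Folding the others back against it leaves at least 233.2 − 154.3 = 78.9.

78.9 ≤ UX ≤ 387.5 mi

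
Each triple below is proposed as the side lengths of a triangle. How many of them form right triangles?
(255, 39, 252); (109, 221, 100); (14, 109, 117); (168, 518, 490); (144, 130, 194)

3

(255,39,252): 39²+252² = 65025 = 255² → right
(109,221,100): 100+109 ≤ 221, not a triangle
(14,109,117): 14²+109² = 12077 < 13689 = 117² → obtuse
(168,518,490): 168²+490² = 268324 = 518² → right
(144,130,194): 130²+144² = 37636 = 194² → right
3 of the 5 are right.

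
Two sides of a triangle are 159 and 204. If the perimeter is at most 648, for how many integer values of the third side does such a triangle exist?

Triangle inequality: 45 < x < 363. Perimeter ≤ 648 gives x ≤ 648 − 159 − 204 = 285.
So 45 < x ≤ 285; integers 46 through 285: 240 values.

240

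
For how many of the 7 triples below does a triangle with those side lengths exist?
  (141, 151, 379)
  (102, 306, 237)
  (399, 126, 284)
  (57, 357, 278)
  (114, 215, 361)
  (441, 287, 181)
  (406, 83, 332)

(141,151,379): 141+151 ≤ 379 → not valid
(102,237,306): 102+237 > 306 → valid
(126,284,399): 126+284 > 399 → valid
(57,278,357): 57+278 ≤ 357 → not valid
(114,215,361): 114+215 ≤ 361 → not valid
(181,287,441): 181+287 > 441 → valid
(83,332,406): 83+332 > 406 → valid
4 of the 7 triples form a triangle.

4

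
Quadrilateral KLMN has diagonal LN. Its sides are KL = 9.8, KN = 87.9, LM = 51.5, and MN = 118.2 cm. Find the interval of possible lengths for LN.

From triangle KLN: |9.8 − 87.9| < LN < 9.8 + 87.9, i.e. 78.1 < LN < 97.7.
From triangle MLN: 66.7 < LN < 169.7.
Both must hold, so LN lies in the intersection.

78.1 < LN < 97.7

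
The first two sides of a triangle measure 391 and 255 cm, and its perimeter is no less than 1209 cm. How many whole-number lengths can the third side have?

Triangle inequality: 136 < x < 646. Perimeter ≥ 1209 gives x ≥ 1209 − 391 − 255 = 563.
So 563 ≤ x < 646; integers 563 through 645: 83 values.

83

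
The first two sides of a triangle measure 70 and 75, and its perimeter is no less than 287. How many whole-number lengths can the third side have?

3

Triangle inequality: 5 < x < 145. Perimeter ≥ 287 gives x ≥ 287 − 70 − 75 = 142.
So 142 ≤ x < 145; integers 142 through 144: 3 values.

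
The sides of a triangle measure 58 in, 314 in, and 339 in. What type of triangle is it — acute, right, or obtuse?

Compare the square of the longest side to the sum of squares of the other two: 58² + 314² = 101960 < 114921 = 339².

obtuse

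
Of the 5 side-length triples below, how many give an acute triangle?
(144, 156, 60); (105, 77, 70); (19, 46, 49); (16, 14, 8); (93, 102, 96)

3

(144,156,60): 60²+144² = 24336 = 156² → right
(105,77,70): 70²+77² = 10829 < 11025 = 105² → obtuse
(19,46,49): 19²+46² = 2477 > 2401 = 49² → acute
(16,14,8): 8²+14² = 260 > 256 = 16² → acute
(93,102,96): 93²+96² = 17865 > 10404 = 102² → acute
3 of the 5 are acute.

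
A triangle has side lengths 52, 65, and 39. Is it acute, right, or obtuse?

right

Compare the square of the longest side to the sum of squares of the other two: 39² + 52² = 4225 = 65².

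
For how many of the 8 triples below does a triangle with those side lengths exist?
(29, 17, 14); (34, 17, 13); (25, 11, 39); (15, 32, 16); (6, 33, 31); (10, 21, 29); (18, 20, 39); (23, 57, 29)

3

(14,17,29): 14+17 > 29 → valid
(13,17,34): 13+17 ≤ 34 → not valid
(11,25,39): 11+25 ≤ 39 → not valid
(15,16,32): 15+16 ≤ 32 → not valid
(6,31,33): 6+31 > 33 → valid
(10,21,29): 10+21 > 29 → valid
(18,20,39): 18+20 ≤ 39 → not valid
(23,29,57): 23+29 ≤ 57 → not valid
3 of the 8 triples form a triangle.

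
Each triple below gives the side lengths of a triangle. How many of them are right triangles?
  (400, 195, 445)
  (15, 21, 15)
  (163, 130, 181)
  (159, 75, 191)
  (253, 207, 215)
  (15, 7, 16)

(400,195,445): 195²+400² = 198025 = 445² → right
(15,21,15): 15²+15² = 450 > 441 = 21² → acute
(163,130,181): 130²+163² = 43469 > 32761 = 181² → acute
(159,75,191): 75²+159² = 30906 < 36481 = 191² → obtuse
(253,207,215): 207²+215² = 89074 > 64009 = 253² → acute
(15,7,16): 7²+15² = 274 > 256 = 16² → acute
1 of the 6 is right.

1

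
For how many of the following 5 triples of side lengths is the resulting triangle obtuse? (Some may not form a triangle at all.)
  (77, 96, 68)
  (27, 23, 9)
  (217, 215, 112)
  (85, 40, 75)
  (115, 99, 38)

2

(77,96,68): 68²+77² = 10553 > 9216 = 96² → acute
(27,23,9): 9²+23² = 610 < 729 = 27² → obtuse
(217,215,112): 112²+215² = 58769 > 47089 = 217² → acute
(85,40,75): 40²+75² = 7225 = 85² → right
(115,99,38): 38²+99² = 11245 < 13225 = 115² → obtuse
2 of the 5 are obtuse.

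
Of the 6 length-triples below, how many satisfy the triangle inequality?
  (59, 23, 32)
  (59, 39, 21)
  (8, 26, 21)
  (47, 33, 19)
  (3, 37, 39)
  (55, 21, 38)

5

(23,32,59): 23+32 ≤ 59 → not valid
(21,39,59): 21+39 > 59 → valid
(8,21,26): 8+21 > 26 → valid
(19,33,47): 19+33 > 47 → valid
(3,37,39): 3+37 > 39 → valid
(21,38,55): 21+38 > 55 → valid
5 of the 6 triples form a triangle.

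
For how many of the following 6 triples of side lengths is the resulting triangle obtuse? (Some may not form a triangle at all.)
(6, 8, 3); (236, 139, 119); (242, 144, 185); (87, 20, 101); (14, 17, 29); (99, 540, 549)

(6,8,3): 3²+6² = 45 < 64 = 8² → obtuse
(236,139,119): 119²+139² = 33482 < 55696 = 236² → obtuse
(242,144,185): 144²+185² = 54961 < 58564 = 242² → obtuse
(87,20,101): 20²+87² = 7969 < 10201 = 101² → obtuse
(14,17,29): 14²+17² = 485 < 841 = 29² → obtuse
(99,540,549): 99²+540² = 301401 = 549² → right
5 of the 6 are obtuse.

5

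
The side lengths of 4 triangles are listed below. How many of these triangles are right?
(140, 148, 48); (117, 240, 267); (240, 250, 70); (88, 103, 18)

3

(140,148,48): 48²+140² = 21904 = 148² → right
(117,240,267): 117²+240² = 71289 = 267² → right
(240,250,70): 70²+240² = 62500 = 250² → right
(88,103,18): 18²+88² = 8068 < 10609 = 103² → obtuse
3 of the 4 are right.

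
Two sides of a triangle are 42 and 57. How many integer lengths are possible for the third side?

The third side lies in the open interval (15, 99).
Integers from 16 to 98 inclusive: 98 − 16 + 1 = 83.

83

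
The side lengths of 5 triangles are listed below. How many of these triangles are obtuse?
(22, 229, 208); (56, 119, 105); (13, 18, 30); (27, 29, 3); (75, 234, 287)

4

(22,229,208): 22²+208² = 43748 < 52441 = 229² → obtuse
(56,119,105): 56²+105² = 14161 = 119² → right
(13,18,30): 13²+18² = 493 < 900 = 30² → obtuse
(27,29,3): 3²+27² = 738 < 841 = 29² → obtuse
(75,234,287): 75²+234² = 60381 < 82369 = 287² → obtuse
4 of the 5 are obtuse.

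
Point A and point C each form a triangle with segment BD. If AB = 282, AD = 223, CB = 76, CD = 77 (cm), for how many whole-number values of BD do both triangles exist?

93

From triangle ABD: 59 < BD < 505.
From triangle CBD: 1 < BD < 153.
Intersection: 59 < BD < 153, so integers 60 through 152: 93 values.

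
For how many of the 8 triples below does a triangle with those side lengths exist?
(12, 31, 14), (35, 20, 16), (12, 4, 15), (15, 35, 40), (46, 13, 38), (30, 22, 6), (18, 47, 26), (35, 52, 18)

5

(12,14,31): 12+14 ≤ 31 → not valid
(16,20,35): 16+20 > 35 → valid
(4,12,15): 4+12 > 15 → valid
(15,35,40): 15+35 > 40 → valid
(13,38,46): 13+38 > 46 → valid
(6,22,30): 6+22 ≤ 30 → not valid
(18,26,47): 18+26 ≤ 47 → not valid
(18,35,52): 18+35 > 52 → valid
5 of the 8 triples form a triangle.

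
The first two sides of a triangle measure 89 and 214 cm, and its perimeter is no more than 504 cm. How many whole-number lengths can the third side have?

Triangle inequality: 125 < x < 303. Perimeter ≤ 504 gives x ≤ 504 − 89 − 214 = 201.
So 125 < x ≤ 201; integers 126 through 201: 76 values.

76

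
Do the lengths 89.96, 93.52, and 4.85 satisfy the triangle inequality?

Yes

The longest side is 93.52, and the other two sum to 94.81.
Since 94.81 > 93.52, the triangle inequality holds.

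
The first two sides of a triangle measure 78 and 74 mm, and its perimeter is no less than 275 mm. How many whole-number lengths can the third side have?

Triangle inequality: 4 < x < 152. Perimeter ≥ 275 gives x ≥ 275 − 78 − 74 = 123.
So 123 ≤ x < 152; integers 123 through 151: 29 values.

29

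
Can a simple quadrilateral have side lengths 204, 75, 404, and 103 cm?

For a quadrilateral, each side must be shorter than the sum of the others.
Here the longest side is 404, but the remaining 3 sides sum to only 382.

No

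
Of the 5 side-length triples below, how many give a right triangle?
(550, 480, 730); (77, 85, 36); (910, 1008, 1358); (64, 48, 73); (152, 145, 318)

3

(550,480,730): 480²+550² = 532900 = 730² → right
(77,85,36): 36²+77² = 7225 = 85² → right
(910,1008,1358): 910²+1008² = 1844164 = 1358² → right
(64,48,73): 48²+64² = 6400 > 5329 = 73² → acute
(152,145,318): 145+152 ≤ 318, not a triangle
3 of the 5 are right.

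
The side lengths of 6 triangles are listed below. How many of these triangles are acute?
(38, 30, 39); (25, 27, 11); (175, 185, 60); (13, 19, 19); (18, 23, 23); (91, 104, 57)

(38,30,39): 30²+38² = 2344 > 1521 = 39² → acute
(25,27,11): 11²+25² = 746 > 729 = 27² → acute
(175,185,60): 60²+175² = 34225 = 185² → right
(13,19,19): 13²+19² = 530 > 361 = 19² → acute
(18,23,23): 18²+23² = 853 > 529 = 23² → acute
(91,104,57): 57²+91² = 11530 > 10816 = 104² → acute
5 of the 6 are acute.

5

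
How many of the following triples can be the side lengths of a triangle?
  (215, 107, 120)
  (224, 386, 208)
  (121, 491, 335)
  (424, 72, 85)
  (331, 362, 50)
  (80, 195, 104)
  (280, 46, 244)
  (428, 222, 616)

(107,120,215): 107+120 > 215 → valid
(208,224,386): 208+224 > 386 → valid
(121,335,491): 121+335 ≤ 491 → not valid
(72,85,424): 72+85 ≤ 424 → not valid
(50,331,362): 50+331 > 362 → valid
(80,104,195): 80+104 ≤ 195 → not valid
(46,244,280): 46+244 > 280 → valid
(222,428,616): 222+428 > 616 → valid
5 of the 8 triples form a triangle.

5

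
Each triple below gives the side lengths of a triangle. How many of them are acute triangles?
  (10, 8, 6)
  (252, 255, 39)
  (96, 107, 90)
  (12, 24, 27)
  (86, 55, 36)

1

(10,8,6): 6²+8² = 100 = 10² → right
(252,255,39): 39²+252² = 65025 = 255² → right
(96,107,90): 90²+96² = 17316 > 11449 = 107² → acute
(12,24,27): 12²+24² = 720 < 729 = 27² → obtuse
(86,55,36): 36²+55² = 4321 < 7396 = 86² → obtuse
1 of the 5 is acute.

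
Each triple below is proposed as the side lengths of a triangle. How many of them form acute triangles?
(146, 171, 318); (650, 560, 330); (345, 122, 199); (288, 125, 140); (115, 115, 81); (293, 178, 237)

(146,171,318): 146+171 ≤ 318, not a triangle
(650,560,330): 330²+560² = 422500 = 650² → right
(345,122,199): 122+199 ≤ 345, not a triangle
(288,125,140): 125+140 ≤ 288, not a triangle
(115,115,81): 81²+115² = 19786 > 13225 = 115² → acute
(293,178,237): 178²+237² = 87853 > 85849 = 293² → acute
2 of the 6 are acute.

2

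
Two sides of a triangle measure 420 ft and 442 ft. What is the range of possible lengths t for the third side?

22 < t < 862 (ft)

By the triangle inequality, t must be less than 420 + 442 = 862 and greater than |420 − 442| = 22.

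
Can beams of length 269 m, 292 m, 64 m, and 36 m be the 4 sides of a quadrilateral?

A quadrilateral exists iff every side is shorter than the sum of the others — equivalently, the longest side is less than the sum of the rest.
Longest side 292 < 369 (sum of the remaining 3), so yes.

Yes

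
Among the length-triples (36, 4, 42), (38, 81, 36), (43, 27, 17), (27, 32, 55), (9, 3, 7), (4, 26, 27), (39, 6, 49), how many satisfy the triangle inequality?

(4,36,42): 4+36 ≤ 42 → not valid
(36,38,81): 36+38 ≤ 81 → not valid
(17,27,43): 17+27 > 43 → valid
(27,32,55): 27+32 > 55 → valid
(3,7,9): 3+7 > 9 → valid
(4,26,27): 4+26 > 27 → valid
(6,39,49): 6+39 ≤ 49 → not valid
4 of the 7 triples form a triangle.

4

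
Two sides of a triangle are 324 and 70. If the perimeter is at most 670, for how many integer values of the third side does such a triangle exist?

22

Triangle inequality: 254 < x < 394. Perimeter ≤ 670 gives x ≤ 670 − 324 − 70 = 276.
So 254 < x ≤ 276; integers 255 through 276: 22 values.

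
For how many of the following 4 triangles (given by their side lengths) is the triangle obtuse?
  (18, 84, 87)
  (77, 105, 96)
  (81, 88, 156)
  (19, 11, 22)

(18,84,87): 18²+84² = 7380 < 7569 = 87² → obtuse
(77,105,96): 77²+96² = 15145 > 11025 = 105² → acute
(81,88,156): 81²+88² = 14305 < 24336 = 156² → obtuse
(19,11,22): 11²+19² = 482 < 484 = 22² → obtuse
3 of the 4 are obtuse.

3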